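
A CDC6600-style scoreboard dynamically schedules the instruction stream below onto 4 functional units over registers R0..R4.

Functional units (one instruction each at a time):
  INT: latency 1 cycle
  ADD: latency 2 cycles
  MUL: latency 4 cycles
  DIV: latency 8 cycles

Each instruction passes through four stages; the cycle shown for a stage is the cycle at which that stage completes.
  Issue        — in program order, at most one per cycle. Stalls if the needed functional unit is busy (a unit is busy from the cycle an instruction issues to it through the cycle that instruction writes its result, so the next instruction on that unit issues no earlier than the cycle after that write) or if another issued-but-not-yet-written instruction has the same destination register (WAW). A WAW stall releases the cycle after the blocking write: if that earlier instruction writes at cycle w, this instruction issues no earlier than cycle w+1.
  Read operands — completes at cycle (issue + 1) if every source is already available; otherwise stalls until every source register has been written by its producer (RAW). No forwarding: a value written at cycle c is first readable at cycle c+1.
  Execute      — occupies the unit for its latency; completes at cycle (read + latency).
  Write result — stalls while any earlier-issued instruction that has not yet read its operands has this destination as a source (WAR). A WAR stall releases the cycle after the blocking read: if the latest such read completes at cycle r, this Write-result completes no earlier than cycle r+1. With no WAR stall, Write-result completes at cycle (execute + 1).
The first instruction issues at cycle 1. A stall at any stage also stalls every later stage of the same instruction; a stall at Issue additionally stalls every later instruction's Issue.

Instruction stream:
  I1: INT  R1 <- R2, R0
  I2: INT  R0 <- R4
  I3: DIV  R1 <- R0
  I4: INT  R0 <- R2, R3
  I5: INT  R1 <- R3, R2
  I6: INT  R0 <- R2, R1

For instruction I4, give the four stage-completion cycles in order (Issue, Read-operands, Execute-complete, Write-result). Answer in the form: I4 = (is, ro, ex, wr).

[1] I1 issues→INT
[2] I1 reads
[3] I1 exec-done
[4] I1 writes R1
[5] I2 issues→INT
[6] I2 reads, I3 issues→DIV
[7] I2 exec-done
[8] I2 writes R0
[9] I3 reads, I4 issues→INT
[10] I4 reads
[11] I4 exec-done
[12] I4 writes R0
[17] I3 exec-done
[18] I3 writes R1
[19] I5 issues→INT
[20] I5 reads
[21] I5 exec-done
[22] I5 writes R1
[23] I6 issues→INT
[24] I6 reads
[25] I6 exec-done
[26] I6 writes R0

I4 = (9, 10, 11, 12)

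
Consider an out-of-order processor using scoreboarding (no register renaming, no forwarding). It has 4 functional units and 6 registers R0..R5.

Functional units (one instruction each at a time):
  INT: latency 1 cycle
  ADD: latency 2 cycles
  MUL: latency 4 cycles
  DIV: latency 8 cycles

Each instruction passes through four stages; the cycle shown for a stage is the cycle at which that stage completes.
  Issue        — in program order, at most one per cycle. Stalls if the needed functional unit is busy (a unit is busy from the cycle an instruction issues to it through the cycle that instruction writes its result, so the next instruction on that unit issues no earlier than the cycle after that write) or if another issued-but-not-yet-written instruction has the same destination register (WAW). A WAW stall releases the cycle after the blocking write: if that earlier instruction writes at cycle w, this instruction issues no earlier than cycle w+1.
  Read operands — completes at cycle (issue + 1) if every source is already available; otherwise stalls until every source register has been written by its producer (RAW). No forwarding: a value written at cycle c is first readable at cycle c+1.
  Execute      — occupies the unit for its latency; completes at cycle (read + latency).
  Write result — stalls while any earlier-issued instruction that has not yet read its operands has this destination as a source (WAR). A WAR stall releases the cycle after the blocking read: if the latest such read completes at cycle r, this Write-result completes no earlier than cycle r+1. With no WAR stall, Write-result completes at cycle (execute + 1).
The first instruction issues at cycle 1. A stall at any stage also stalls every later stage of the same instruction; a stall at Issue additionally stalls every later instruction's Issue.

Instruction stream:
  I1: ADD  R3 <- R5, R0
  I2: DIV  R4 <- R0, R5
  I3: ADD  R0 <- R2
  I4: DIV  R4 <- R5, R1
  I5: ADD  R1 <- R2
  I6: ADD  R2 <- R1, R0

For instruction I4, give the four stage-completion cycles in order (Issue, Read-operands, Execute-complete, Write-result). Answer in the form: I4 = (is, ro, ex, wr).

I4 = (13, 14, 22, 23)

I1 -> (1, 2, 4, 5)
I2 -> (2, 3, 11, 12)
I3 -> (6, 7, 9, 10)  // struct: ADD busy until I1 writes@5
I4 -> (13, 14, 22, 23)  // struct: DIV busy until I2 writes@12
I5 -> (14, 15, 17, 18)
I6 -> (19, 20, 22, 23)  // struct: ADD busy until I5 writes@18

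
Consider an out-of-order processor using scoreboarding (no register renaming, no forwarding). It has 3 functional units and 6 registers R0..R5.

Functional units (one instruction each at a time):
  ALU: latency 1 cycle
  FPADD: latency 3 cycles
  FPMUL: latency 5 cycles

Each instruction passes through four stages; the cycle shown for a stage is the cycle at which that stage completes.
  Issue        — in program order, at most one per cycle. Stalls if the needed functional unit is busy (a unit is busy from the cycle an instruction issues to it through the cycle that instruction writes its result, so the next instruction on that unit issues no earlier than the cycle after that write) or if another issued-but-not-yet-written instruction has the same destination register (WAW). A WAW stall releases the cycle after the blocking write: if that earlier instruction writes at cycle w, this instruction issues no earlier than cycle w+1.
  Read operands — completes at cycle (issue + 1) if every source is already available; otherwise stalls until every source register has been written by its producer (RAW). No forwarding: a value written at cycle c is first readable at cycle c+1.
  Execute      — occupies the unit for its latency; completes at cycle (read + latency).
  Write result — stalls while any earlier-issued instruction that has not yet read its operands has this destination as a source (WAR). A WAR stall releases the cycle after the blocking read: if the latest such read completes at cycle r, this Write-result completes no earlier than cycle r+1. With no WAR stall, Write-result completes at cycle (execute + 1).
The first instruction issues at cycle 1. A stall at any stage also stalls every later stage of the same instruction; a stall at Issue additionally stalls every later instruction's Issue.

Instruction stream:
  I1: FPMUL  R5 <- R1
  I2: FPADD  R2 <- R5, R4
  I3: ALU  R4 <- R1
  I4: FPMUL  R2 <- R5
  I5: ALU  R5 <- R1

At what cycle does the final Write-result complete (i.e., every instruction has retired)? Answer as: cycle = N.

cycle = 21

[1] I1→FPMUL
[2] I1 RO, I2→FPADD
[3] I3→ALU
[4] I3 RO
[5] I3 EX
[7] I1 EX
[8] I1 WR R5
[9] I2 RO
[10] I3 WR R4
[12] I2 EX
[13] I2 WR R2
[14] I4→FPMUL
[15] I4 RO, I5→ALU
[16] I5 RO
[17] I5 EX
[18] I5 WR R5
[20] I4 EX
[21] I4 WR R2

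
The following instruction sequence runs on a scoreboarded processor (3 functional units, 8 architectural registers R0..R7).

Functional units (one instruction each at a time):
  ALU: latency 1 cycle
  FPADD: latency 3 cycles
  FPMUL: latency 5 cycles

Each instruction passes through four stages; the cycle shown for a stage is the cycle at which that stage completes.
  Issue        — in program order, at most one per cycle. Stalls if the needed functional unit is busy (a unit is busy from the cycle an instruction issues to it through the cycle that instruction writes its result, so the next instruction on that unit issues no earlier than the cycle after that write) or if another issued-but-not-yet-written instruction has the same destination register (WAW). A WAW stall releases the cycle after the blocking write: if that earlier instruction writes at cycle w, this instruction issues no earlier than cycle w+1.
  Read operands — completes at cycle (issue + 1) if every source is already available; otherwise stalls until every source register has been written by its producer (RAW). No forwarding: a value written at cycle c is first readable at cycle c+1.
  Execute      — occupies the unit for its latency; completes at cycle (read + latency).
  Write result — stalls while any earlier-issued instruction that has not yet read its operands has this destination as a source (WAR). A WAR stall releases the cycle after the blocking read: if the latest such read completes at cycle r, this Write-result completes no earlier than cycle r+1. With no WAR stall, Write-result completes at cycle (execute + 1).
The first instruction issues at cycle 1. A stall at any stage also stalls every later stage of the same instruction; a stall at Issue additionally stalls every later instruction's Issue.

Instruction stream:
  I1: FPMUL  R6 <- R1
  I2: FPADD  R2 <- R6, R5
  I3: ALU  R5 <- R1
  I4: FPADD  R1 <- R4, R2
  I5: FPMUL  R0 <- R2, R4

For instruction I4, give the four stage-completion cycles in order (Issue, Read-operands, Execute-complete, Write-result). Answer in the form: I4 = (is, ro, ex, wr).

[1] I1→FPMUL
[2] I1 RO; I2→FPADD
[3] I3→ALU
[4] I3 RO
[5] I3 EX
[7] I1 EX
[8] I1 WR R6
[9] I2 RO
[10] I3 WR R5
[12] I2 EX
[13] I2 WR R2
[14] I4→FPADD
[15] I4 RO; I5→FPMUL
[16] I5 RO
[18] I4 EX
[19] I4 WR R1
[21] I5 EX
[22] I5 WR R0

I4 = (14, 15, 18, 19)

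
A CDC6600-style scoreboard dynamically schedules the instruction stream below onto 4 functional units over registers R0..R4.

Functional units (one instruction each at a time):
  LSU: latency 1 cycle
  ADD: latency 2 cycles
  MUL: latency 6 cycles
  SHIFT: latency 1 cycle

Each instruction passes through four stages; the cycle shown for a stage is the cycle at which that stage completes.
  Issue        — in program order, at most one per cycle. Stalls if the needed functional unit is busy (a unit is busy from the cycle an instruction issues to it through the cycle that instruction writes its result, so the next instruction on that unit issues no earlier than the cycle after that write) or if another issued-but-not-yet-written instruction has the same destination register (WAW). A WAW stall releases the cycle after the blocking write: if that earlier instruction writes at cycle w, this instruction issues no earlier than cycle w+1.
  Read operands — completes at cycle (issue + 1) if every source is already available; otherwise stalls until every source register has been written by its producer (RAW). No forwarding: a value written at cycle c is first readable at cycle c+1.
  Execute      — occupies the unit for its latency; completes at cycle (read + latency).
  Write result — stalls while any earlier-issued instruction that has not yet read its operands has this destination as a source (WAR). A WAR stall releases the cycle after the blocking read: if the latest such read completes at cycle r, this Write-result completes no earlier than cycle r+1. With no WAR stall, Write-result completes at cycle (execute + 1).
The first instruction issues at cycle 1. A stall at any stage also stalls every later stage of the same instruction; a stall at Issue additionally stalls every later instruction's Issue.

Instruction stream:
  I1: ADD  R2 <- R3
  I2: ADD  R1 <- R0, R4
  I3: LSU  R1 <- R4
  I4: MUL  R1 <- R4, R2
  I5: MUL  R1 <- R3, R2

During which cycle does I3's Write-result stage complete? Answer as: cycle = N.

cycle = 14

cycle 1: I1 dispatched to ADD
cycle 2: I1 operands ready
cycle 4: I1 complete
cycle 5: R2←I1
cycle 6: I2 dispatched to ADD
cycle 7: I2 operands ready
cycle 9: I2 complete
cycle 10: R1←I2
cycle 11: I3 dispatched to LSU
cycle 12: I3 operands ready
cycle 13: I3 complete
cycle 14: R1←I3
cycle 15: I4 dispatched to MUL
cycle 16: I4 operands ready
cycle 22: I4 complete
cycle 23: R1←I4
cycle 24: I5 dispatched to MUL
cycle 25: I5 operands ready
cycle 31: I5 complete
cycle 32: R1←I5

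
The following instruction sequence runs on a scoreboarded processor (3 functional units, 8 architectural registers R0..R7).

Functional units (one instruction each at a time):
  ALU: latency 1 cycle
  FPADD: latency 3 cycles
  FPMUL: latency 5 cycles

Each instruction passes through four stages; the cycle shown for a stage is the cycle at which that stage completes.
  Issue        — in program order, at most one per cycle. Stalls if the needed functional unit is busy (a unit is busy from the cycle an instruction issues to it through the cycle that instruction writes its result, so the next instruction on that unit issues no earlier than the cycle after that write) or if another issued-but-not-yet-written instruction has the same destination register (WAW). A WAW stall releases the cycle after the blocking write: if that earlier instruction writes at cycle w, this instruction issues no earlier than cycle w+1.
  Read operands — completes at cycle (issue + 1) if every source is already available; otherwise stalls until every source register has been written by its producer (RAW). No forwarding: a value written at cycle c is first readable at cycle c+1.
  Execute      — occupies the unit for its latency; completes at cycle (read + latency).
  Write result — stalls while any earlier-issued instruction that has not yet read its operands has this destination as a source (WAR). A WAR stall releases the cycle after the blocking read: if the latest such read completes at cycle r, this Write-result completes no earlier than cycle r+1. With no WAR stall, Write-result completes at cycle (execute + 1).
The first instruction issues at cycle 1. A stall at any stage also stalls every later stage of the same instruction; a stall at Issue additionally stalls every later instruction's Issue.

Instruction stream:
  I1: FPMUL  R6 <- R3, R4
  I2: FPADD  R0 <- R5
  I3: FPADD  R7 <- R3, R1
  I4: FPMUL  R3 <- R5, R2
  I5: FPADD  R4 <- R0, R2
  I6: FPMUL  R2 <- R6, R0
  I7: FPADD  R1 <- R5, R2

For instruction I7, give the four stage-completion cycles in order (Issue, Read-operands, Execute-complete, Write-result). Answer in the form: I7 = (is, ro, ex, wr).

I7 = (20, 25, 28, 29)

cycle 1: I1 issues→FPMUL
cycle 2: I1 reads; I2 issues→FPADD
cycle 3: I2 reads
cycle 6: I2 exec-done
cycle 7: I1 exec-done; I2 writes R0
cycle 8: I1 writes R6; I3 issues→FPADD
cycle 9: I3 reads; I4 issues→FPMUL
cycle 10: I4 reads
cycle 12: I3 exec-done
cycle 13: I3 writes R7
cycle 14: I5 issues→FPADD
cycle 15: I4 exec-done; I5 reads
cycle 16: I4 writes R3
cycle 17: I6 issues→FPMUL
cycle 18: I5 exec-done; I6 reads
cycle 19: I5 writes R4
cycle 20: I7 issues→FPADD
cycle 23: I6 exec-done
cycle 24: I6 writes R2
cycle 25: I7 reads
cycle 28: I7 exec-done
cycle 29: I7 writes R1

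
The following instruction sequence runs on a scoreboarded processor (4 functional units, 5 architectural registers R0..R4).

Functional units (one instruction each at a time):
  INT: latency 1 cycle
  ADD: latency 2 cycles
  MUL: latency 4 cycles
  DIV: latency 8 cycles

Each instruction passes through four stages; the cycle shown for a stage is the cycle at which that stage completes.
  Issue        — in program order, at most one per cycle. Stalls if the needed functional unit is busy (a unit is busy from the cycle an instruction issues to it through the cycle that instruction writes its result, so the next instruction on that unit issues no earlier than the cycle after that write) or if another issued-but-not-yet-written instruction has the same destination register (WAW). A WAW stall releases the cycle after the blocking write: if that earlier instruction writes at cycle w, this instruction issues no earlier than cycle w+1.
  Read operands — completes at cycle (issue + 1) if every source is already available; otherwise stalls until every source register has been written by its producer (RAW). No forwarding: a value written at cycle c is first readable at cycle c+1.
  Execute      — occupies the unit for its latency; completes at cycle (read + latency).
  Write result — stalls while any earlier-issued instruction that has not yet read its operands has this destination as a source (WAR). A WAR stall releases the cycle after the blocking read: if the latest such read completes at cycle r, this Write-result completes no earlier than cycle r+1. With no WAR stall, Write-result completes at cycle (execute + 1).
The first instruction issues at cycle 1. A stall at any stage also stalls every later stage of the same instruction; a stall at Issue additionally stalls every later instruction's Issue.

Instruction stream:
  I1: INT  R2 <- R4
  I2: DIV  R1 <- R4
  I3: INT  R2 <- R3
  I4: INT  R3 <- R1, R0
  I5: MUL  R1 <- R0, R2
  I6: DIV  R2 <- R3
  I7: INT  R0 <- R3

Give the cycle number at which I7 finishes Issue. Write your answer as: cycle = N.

I1: IS=1 RO=2 EX=3 WR=4
I2: IS=2 RO=3 EX=11 WR=12
I3: IS=5 RO=6 EX=7 WR=8  [struct: INT busy until I1 writes@4]
I4: IS=9 RO=13 EX=14 WR=15  [struct: INT busy until I3 writes@8; RAW R1: wait I2 write@12]
I5: IS=13 RO=14 EX=18 WR=19  [WAW R1: wait I2 write@12]
I6: IS=14 RO=16 EX=24 WR=25  [RAW R3: wait I4 write@15]
I7: IS=16 RO=17 EX=18 WR=19  [struct: INT busy until I4 writes@15]

cycle = 16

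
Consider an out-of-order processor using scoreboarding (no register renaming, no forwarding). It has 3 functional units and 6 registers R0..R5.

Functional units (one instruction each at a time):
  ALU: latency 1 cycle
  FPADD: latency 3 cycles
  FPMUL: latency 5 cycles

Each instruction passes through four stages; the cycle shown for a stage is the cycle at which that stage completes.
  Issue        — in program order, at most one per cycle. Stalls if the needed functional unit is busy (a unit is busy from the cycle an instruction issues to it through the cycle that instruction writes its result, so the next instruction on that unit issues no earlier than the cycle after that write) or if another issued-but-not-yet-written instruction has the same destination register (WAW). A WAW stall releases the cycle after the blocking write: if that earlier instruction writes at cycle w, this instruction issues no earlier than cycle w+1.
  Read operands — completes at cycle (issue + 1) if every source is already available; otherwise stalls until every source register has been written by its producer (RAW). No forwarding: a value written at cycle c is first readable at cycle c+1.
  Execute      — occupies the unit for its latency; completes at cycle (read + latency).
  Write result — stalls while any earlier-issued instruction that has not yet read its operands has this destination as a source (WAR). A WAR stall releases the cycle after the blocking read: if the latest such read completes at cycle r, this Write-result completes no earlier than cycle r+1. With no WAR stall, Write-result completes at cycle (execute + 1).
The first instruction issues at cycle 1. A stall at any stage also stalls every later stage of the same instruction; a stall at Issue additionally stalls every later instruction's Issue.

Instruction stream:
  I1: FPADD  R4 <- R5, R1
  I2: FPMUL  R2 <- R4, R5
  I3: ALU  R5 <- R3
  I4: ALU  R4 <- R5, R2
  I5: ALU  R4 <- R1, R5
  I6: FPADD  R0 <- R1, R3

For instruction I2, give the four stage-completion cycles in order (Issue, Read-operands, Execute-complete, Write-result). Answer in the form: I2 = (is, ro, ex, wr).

I1 -> (1, 2, 5, 6)
I2 -> (2, 7, 12, 13)  // RAW R4: wait I1 write@6
I3 -> (3, 4, 5, 8)  // WAR R5: wait I2 read@7
I4 -> (9, 14, 15, 16)  // struct: ALU busy until I3 writes@8, RAW R2: wait I2 write@13
I5 -> (17, 18, 19, 20)  // struct: ALU busy until I4 writes@16
I6 -> (18, 19, 22, 23)

I2 = (2, 7, 12, 13)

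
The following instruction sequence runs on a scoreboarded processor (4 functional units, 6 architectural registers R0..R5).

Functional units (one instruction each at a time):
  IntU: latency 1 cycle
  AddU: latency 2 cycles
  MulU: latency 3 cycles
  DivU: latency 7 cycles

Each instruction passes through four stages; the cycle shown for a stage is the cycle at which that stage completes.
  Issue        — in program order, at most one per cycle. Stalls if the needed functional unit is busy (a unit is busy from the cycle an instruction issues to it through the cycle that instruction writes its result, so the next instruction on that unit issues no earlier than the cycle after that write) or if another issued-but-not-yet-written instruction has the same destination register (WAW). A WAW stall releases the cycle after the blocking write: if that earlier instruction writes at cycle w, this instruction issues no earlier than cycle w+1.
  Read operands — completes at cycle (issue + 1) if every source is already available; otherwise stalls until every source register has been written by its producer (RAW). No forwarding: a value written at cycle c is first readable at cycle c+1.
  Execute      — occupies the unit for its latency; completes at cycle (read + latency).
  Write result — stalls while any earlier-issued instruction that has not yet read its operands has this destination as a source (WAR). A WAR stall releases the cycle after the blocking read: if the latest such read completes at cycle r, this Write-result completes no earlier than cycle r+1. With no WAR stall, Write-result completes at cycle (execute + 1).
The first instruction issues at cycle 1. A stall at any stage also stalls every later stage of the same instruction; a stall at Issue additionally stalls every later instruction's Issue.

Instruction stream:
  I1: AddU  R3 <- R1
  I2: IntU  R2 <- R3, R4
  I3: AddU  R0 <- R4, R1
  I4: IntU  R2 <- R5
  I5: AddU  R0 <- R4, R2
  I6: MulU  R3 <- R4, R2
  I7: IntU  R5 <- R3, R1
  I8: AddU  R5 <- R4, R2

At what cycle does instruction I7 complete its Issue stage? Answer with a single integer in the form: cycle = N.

cycle 1: issue I1 (AddU)
cycle 2: I1 read-ops · issue I2 (IntU)
cycle 4: I1 finished on AddU
cycle 5: I1→R3
cycle 6: I2 read-ops · issue I3 (AddU)
cycle 7: I2 finished on IntU · I3 read-ops
cycle 8: I2→R2
cycle 9: I3 finished on AddU · issue I4 (IntU)
cycle 10: I3→R0 · I4 read-ops
cycle 11: I4 finished on IntU · issue I5 (AddU)
cycle 12: I4→R2 · issue I6 (MulU)
cycle 13: I5 read-ops · I6 read-ops · issue I7 (IntU)
cycle 15: I5 finished on AddU
cycle 16: I5→R0 · I6 finished on MulU
cycle 17: I6→R3
cycle 18: I7 read-ops
cycle 19: I7 finished on IntU
cycle 20: I7→R5
cycle 21: issue I8 (AddU)
cycle 22: I8 read-ops
cycle 24: I8 finished on AddU
cycle 25: I8→R5

cycle = 13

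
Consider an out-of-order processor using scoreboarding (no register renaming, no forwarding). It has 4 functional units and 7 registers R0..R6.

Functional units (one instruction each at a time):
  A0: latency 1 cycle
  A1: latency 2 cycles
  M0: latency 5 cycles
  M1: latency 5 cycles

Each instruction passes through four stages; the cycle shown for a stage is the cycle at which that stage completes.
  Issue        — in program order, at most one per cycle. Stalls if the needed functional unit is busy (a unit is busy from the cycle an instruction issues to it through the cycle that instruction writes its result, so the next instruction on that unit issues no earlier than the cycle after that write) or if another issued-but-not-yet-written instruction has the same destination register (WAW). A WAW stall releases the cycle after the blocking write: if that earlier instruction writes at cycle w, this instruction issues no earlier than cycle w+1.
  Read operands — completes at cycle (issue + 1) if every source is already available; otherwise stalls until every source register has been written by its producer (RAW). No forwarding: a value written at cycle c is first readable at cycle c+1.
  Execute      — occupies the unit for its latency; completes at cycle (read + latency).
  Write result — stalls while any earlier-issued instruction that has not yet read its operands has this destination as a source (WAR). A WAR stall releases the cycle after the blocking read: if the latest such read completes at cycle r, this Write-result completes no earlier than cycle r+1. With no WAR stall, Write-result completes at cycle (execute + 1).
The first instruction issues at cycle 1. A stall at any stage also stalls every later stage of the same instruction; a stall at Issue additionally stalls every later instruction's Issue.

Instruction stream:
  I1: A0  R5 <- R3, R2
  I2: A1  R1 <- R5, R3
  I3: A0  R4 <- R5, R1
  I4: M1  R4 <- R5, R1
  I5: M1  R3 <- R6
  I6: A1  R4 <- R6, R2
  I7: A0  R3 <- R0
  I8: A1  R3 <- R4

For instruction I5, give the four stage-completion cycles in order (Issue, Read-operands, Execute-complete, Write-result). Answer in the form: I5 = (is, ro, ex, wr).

I5 = (20, 21, 26, 27)

I1: IS=1 RO=2 EX=3 WR=4
I2: IS=2 RO=5 EX=7 WR=8  [RAW R5: wait I1 write@4]
I3: IS=5 RO=9 EX=10 WR=11  [struct: A0 busy until I1 writes@4; RAW R1: wait I2 write@8]
I4: IS=12 RO=13 EX=18 WR=19  [WAW R4: wait I3 write@11]
I5: IS=20 RO=21 EX=26 WR=27  [struct: M1 busy until I4 writes@19]
I6: IS=21 RO=22 EX=24 WR=25
I7: IS=28 RO=29 EX=30 WR=31  [WAW R3: wait I5 write@27]
I8: IS=32 RO=33 EX=35 WR=36  [WAW R3: wait I7 write@31]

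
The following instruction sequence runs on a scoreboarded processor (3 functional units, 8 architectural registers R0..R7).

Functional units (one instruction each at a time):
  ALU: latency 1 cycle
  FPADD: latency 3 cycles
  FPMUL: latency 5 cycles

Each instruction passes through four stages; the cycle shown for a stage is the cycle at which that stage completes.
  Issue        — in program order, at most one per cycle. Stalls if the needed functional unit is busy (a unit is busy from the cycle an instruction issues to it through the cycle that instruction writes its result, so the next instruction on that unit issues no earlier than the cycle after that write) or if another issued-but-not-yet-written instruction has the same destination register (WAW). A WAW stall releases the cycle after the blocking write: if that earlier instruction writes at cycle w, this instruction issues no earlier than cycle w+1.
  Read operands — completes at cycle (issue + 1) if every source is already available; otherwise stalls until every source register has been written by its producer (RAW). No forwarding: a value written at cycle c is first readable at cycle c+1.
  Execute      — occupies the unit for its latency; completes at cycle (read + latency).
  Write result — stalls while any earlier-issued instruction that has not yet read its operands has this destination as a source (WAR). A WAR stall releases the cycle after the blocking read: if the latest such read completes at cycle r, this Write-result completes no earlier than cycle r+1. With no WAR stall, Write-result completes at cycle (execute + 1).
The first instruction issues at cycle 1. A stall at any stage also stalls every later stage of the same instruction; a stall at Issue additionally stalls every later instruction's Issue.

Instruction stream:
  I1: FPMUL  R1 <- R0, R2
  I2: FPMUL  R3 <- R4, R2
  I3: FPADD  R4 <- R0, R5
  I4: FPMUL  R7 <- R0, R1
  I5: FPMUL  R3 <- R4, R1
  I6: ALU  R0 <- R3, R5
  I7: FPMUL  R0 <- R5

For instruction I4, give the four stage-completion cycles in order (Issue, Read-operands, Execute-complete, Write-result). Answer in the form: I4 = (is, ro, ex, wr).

I1: IS=1 RO=2 EX=7 WR=8
I2: IS=9 RO=10 EX=15 WR=16  [struct: FPMUL busy until I1 writes@8]
I3: IS=10 RO=11 EX=14 WR=15
I4: IS=17 RO=18 EX=23 WR=24  [struct: FPMUL busy until I2 writes@16]
I5: IS=25 RO=26 EX=31 WR=32  [struct: FPMUL busy until I4 writes@24]
I6: IS=26 RO=33 EX=34 WR=35  [RAW R3: wait I5 write@32]
I7: IS=36 RO=37 EX=42 WR=43  [WAW R0: wait I6 write@35]

I4 = (17, 18, 23, 24)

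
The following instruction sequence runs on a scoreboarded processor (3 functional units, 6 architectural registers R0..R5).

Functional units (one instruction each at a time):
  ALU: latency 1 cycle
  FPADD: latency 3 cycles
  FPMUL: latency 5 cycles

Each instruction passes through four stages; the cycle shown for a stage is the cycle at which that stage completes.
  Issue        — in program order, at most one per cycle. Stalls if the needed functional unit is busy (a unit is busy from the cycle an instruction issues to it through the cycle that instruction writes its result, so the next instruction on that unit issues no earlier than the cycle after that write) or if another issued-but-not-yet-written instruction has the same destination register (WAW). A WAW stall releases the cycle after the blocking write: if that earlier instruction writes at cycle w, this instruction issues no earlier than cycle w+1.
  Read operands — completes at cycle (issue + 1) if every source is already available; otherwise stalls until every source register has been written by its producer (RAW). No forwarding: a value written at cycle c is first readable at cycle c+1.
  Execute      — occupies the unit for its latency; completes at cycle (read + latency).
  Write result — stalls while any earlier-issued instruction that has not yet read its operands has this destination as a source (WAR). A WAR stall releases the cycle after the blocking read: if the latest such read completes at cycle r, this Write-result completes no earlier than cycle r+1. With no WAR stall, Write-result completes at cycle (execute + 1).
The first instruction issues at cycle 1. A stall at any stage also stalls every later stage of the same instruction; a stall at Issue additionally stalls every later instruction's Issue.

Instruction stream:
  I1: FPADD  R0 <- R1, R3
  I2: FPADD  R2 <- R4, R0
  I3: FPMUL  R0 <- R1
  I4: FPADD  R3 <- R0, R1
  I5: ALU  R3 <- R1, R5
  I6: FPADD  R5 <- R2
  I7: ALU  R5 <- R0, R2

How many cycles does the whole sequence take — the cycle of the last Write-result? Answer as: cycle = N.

cycle = 31

c1: issue I1 (FPADD)
c2: I1 read-ops
c5: I1 finished on FPADD
c6: I1→R0
c7: issue I2 (FPADD)
c8: I2 read-ops; issue I3 (FPMUL)
c9: I3 read-ops
c11: I2 finished on FPADD
c12: I2→R2
c13: issue I4 (FPADD)
c14: I3 finished on FPMUL
c15: I3→R0
c16: I4 read-ops
c19: I4 finished on FPADD
c20: I4→R3
c21: issue I5 (ALU)
c22: I5 read-ops; issue I6 (FPADD)
c23: I5 finished on ALU; I6 read-ops
c24: I5→R3
c26: I6 finished on FPADD
c27: I6→R5
c28: issue I7 (ALU)
c29: I7 read-ops
c30: I7 finished on ALU
c31: I7→R5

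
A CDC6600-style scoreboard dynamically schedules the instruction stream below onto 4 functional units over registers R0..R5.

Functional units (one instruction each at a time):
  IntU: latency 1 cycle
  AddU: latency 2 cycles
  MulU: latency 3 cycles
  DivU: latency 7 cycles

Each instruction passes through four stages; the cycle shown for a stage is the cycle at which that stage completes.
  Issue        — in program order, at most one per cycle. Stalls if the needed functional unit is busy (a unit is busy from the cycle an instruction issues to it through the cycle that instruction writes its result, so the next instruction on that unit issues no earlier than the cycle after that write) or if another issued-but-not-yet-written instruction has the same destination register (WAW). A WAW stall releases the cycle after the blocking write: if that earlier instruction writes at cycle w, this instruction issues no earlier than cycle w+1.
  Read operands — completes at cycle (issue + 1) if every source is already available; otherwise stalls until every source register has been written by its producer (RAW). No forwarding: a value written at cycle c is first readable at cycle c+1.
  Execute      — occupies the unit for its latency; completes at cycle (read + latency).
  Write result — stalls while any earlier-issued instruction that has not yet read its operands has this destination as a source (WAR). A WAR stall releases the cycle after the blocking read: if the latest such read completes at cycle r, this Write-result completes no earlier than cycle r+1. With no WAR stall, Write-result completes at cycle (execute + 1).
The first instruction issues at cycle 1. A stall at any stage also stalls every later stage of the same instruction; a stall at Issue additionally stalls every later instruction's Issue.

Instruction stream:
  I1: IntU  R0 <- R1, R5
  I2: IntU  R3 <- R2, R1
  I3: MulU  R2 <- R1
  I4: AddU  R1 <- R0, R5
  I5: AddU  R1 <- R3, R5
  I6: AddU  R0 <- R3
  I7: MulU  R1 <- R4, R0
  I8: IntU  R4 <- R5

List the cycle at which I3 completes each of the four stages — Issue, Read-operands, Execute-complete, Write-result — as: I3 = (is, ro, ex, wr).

cycle 1: I1→IntU
cycle 2: I1 RO
cycle 3: I1 EX
cycle 4: I1 WR R0
cycle 5: I2→IntU
cycle 6: I2 RO, I3→MulU
cycle 7: I2 EX, I3 RO, I4→AddU
cycle 8: I2 WR R3, I4 RO
cycle 10: I3 EX, I4 EX
cycle 11: I3 WR R2, I4 WR R1
cycle 12: I5→AddU
cycle 13: I5 RO
cycle 15: I5 EX
cycle 16: I5 WR R1
cycle 17: I6→AddU
cycle 18: I6 RO, I7→MulU
cycle 19: I8→IntU
cycle 20: I6 EX, I8 RO
cycle 21: I6 WR R0, I8 EX
cycle 22: I7 RO
cycle 23: I8 WR R4
cycle 25: I7 EX
cycle 26: I7 WR R1

I3 = (6, 7, 10, 11)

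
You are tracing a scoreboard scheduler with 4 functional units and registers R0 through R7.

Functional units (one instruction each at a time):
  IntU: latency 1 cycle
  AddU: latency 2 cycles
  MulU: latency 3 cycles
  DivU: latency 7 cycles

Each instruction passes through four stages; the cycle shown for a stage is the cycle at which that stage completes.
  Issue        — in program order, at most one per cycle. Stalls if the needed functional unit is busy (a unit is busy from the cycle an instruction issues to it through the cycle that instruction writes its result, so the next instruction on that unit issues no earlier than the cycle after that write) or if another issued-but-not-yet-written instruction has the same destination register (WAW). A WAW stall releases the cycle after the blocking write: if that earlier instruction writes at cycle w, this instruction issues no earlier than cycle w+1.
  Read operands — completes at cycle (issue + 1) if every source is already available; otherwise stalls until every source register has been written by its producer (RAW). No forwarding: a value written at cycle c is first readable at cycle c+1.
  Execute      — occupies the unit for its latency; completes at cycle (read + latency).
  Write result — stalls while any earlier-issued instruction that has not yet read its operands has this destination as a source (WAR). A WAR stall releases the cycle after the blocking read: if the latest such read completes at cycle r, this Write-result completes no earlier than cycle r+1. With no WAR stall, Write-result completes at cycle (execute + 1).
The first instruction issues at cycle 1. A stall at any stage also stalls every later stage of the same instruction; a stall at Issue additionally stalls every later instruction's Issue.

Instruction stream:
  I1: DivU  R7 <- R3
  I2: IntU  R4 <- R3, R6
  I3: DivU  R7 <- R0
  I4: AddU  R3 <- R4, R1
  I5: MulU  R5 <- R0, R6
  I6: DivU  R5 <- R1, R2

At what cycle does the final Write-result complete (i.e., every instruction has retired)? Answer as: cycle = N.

cycle 1: I1 issues→DivU
cycle 2: I1 reads, I2 issues→IntU
cycle 3: I2 reads
cycle 4: I2 exec-done
cycle 5: I2 writes R4
cycle 9: I1 exec-done
cycle 10: I1 writes R7
cycle 11: I3 issues→DivU
cycle 12: I3 reads, I4 issues→AddU
cycle 13: I4 reads, I5 issues→MulU
cycle 14: I5 reads
cycle 15: I4 exec-done
cycle 16: I4 writes R3
cycle 17: I5 exec-done
cycle 18: I5 writes R5
cycle 19: I3 exec-done
cycle 20: I3 writes R7
cycle 21: I6 issues→DivU
cycle 22: I6 reads
cycle 29: I6 exec-done
cycle 30: I6 writes R5

cycle = 30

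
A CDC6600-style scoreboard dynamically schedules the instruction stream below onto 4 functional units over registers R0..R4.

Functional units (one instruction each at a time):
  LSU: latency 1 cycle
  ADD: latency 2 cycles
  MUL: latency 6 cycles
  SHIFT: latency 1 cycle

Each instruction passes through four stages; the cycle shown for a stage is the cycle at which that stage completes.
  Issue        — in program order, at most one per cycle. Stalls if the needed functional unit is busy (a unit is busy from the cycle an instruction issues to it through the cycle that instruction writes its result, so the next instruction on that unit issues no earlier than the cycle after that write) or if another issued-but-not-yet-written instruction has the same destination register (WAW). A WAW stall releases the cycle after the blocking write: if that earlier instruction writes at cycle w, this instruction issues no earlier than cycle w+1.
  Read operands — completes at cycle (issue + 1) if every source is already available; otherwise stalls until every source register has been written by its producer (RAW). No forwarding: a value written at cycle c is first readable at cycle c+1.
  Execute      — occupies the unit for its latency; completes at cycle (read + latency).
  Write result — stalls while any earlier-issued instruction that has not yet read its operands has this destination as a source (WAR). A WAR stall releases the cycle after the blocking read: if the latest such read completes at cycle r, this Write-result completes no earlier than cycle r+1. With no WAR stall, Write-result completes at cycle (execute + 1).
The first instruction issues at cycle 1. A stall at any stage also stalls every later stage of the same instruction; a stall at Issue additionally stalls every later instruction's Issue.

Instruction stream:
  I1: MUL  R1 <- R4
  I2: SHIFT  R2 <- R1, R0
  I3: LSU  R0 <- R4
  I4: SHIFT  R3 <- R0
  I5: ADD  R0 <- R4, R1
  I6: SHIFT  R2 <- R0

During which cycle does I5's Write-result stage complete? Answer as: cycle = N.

cycle = 18

cycle 1: I1 issues→MUL
cycle 2: I1 reads, I2 issues→SHIFT
cycle 3: I3 issues→LSU
cycle 4: I3 reads
cycle 5: I3 exec-done
cycle 8: I1 exec-done
cycle 9: I1 writes R1
cycle 10: I2 reads
cycle 11: I2 exec-done, I3 writes R0
cycle 12: I2 writes R2
cycle 13: I4 issues→SHIFT
cycle 14: I4 reads, I5 issues→ADD
cycle 15: I4 exec-done, I5 reads
cycle 16: I4 writes R3
cycle 17: I5 exec-done, I6 issues→SHIFT
cycle 18: I5 writes R0
cycle 19: I6 reads
cycle 20: I6 exec-done
cycle 21: I6 writes R2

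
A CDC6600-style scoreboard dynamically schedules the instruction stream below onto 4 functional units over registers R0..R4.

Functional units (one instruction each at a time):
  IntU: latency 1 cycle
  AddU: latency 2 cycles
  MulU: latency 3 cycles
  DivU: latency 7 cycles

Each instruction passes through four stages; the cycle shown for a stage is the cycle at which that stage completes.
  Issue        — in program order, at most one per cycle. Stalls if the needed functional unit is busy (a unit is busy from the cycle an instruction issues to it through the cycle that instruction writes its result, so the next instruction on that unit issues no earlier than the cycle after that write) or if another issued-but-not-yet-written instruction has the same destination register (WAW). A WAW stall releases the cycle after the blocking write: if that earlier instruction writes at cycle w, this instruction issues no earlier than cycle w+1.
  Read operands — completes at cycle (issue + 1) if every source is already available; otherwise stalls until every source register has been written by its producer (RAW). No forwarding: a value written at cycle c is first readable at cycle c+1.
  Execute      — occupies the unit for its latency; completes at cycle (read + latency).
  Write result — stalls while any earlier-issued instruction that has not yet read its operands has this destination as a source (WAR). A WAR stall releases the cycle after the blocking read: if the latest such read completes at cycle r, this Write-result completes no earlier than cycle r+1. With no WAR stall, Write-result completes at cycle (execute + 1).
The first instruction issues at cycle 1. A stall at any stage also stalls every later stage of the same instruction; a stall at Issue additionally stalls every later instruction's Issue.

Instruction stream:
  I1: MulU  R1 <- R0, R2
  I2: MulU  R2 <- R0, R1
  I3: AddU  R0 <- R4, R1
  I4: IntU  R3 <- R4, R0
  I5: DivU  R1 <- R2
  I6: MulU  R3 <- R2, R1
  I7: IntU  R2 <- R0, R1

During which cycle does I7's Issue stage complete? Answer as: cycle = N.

I1: IS=1 RO=2 EX=5 WR=6
I2: IS=7 RO=8 EX=11 WR=12  [struct: MulU busy until I1 writes@6]
I3: IS=8 RO=9 EX=11 WR=12
I4: IS=9 RO=13 EX=14 WR=15  [RAW R0: wait I3 write@12]
I5: IS=10 RO=13 EX=20 WR=21  [RAW R2: wait I2 write@12]
I6: IS=16 RO=22 EX=25 WR=26  [WAW R3: wait I4 write@15; RAW R1: wait I5 write@21]
I7: IS=17 RO=22 EX=23 WR=24  [RAW R1: wait I5 write@21]

cycle = 17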